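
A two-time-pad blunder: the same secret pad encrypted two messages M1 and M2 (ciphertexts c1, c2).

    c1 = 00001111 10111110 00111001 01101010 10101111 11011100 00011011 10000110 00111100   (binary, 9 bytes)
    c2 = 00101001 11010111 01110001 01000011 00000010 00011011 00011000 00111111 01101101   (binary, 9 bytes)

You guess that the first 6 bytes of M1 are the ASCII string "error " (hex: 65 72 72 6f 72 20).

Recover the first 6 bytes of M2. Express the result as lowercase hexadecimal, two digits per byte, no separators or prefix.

431b3a46dfe7

First, c1 ⊕ c2 = (M1 ⊕ K) ⊕ (M2 ⊕ K) = M1 ⊕ M2, so the key drops out. Then M2 = (M1 ⊕ M2) ⊕ M1 over the first 6 bytes.
byte 0: (0f xor 29) xor 65 = 26 xor 65 = 43
byte 1: (be xor d7) xor 72 = 69 xor 72 = 1b
byte 2: (39 xor 71) xor 72 = 48 xor 72 = 3a
byte 3: (6a xor 43) xor 6f = 29 xor 6f = 46
byte 4: (af xor 02) xor 72 = ad xor 72 = df
byte 5: (dc xor 1b) xor 20 = c7 xor 20 = e7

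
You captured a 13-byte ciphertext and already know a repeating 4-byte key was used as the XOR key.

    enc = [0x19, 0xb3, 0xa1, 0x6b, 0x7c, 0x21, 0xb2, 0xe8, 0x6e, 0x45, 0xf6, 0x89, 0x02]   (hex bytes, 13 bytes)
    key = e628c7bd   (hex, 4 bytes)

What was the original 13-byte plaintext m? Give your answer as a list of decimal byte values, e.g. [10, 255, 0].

[255, 155, 102, 214, 154, 9, 117, 85, 136, 109, 49, 52, 228]

The 4-byte key repeats, so the effective keystream is e6 28 c7 bd e6 28 c7 bd e6 28 c7 bd e6.
byte 0: 19 ⊕ e6 = ff
byte 1: b3 ⊕ 28 = 9b
byte 2: a1 ⊕ c7 = 66
byte 3: 6b ⊕ bd = d6
byte 4: 7c ⊕ e6 = 9a
byte 5: 21 ⊕ 28 = 09
byte 6: b2 ⊕ c7 = 75
byte 7: e8 ⊕ bd = 55
byte 8: 6e ⊕ e6 = 88
byte 9: 45 ⊕ 28 = 6d
byte 10: f6 ⊕ c7 = 31
byte 11: 89 ⊕ bd = 34
byte 12: 02 ⊕ e6 = e4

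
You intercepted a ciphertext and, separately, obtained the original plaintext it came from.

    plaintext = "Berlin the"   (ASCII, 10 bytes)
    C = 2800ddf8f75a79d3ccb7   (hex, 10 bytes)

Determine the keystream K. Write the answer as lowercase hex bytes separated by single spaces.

Since C = plaintext ⊕ K, XORing both sides with plaintext gives K = plaintext ⊕ C.
42 XOR 28 = 6a
65 XOR 00 = 65
72 XOR dd = af
6c XOR f8 = 94
69 XOR f7 = 9e
6e XOR 5a = 34
20 XOR 79 = 59
74 XOR d3 = a7
68 XOR cc = a4
65 XOR b7 = d2

6a 65 af 94 9e 34 59 a7 a4 d2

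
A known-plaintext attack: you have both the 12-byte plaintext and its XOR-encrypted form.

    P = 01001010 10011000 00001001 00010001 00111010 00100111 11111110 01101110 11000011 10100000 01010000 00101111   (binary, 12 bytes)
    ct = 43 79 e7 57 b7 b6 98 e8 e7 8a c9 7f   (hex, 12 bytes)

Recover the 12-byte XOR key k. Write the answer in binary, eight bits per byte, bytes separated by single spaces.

00001001 11100001 11101110 01000110 10001101 10010001 01100110 10000110 00100100 00101010 10011001 01010000

Since ct = P ⊕ k, XORing both sides with P gives k = P ⊕ ct.
4a ⊕ 43 = 09
98 ⊕ 79 = e1
09 ⊕ e7 = ee
11 ⊕ 57 = 46
3a ⊕ b7 = 8d
27 ⊕ b6 = 91
fe ⊕ 98 = 66
6e ⊕ e8 = 86
c3 ⊕ e7 = 24
a0 ⊕ 8a = 2a
50 ⊕ c9 = 99
2f ⊕ 7f = 50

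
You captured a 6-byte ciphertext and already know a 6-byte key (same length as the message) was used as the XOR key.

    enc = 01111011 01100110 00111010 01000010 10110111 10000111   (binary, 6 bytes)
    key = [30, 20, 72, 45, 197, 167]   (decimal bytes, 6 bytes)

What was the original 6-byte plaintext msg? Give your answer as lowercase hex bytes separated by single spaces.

byte 0: 123 ⊕  30 = 101
byte 1: 102 ⊕  20 = 114
byte 2:  58 ⊕  72 = 114
byte 3:  66 ⊕  45 = 111
byte 4: 183 ⊕ 197 = 114
byte 5: 135 ⊕ 167 =  32

65 72 72 6f 72 20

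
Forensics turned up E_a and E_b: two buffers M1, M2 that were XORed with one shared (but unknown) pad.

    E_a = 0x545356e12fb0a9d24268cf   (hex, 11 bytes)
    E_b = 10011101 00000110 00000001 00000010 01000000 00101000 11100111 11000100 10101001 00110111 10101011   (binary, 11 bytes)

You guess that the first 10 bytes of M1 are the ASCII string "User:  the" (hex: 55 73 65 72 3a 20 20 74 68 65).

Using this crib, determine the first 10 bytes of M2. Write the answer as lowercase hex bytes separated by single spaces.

First, E_a ⊕ E_b = (M1 ⊕ K) ⊕ (M2 ⊕ K) = M1 ⊕ M2, so the key drops out. Then M2 = (M1 ⊕ M2) ⊕ M1 over the first 10 bytes.
byte 0: (54 xor 9d) xor 55 = c9 xor 55 = 9c
byte 1: (53 xor 06) xor 73 = 55 xor 73 = 26
byte 2: (56 xor 01) xor 65 = 57 xor 65 = 32
byte 3: (e1 xor 02) xor 72 = e3 xor 72 = 91
byte 4: (2f xor 40) xor 3a = 6f xor 3a = 55
byte 5: (b0 xor 28) xor 20 = 98 xor 20 = b8
byte 6: (a9 xor e7) xor 20 = 4e xor 20 = 6e
byte 7: (d2 xor c4) xor 74 = 16 xor 74 = 62
byte 8: (42 xor a9) xor 68 = eb xor 68 = 83
byte 9: (68 xor 37) xor 65 = 5f xor 65 = 3a

9c 26 32 91 55 b8 6e 62 83 3a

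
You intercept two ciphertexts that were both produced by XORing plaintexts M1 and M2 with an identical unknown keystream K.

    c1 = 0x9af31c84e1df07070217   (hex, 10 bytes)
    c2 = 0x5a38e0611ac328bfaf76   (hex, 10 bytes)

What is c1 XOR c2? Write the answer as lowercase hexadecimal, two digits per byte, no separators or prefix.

c0cbfce5fb1c2fb8ad61

c1 ⊕ c2 = (M1 ⊕ K) ⊕ (M2 ⊕ K) = M1 ⊕ M2 — the shared key cancels under XOR.
10011010 ^ 01011010 = 11000000
11110011 ^ 00111000 = 11001011
00011100 ^ 11100000 = 11111100
10000100 ^ 01100001 = 11100101
11100001 ^ 00011010 = 11111011
11011111 ^ 11000011 = 00011100
00000111 ^ 00101000 = 00101111
00000111 ^ 10111111 = 10111000
00000010 ^ 10101111 = 10101101
00010111 ^ 01110110 = 01100001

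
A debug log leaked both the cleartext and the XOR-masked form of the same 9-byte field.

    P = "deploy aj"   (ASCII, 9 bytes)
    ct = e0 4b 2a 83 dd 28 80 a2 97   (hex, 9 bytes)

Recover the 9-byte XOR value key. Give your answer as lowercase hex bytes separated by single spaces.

84 2e 5a ef b2 51 a0 c3 fd

Since ct = P ⊕ key, XORing both sides with P gives key = P ⊕ ct.
byte 0: 01100100 ^ 11100000 = 10000100
byte 1: 01100101 ^ 01001011 = 00101110
byte 2: 01110000 ^ 00101010 = 01011010
byte 3: 01101100 ^ 10000011 = 11101111
byte 4: 01101111 ^ 11011101 = 10110010
byte 5: 01111001 ^ 00101000 = 01010001
byte 6: 00100000 ^ 10000000 = 10100000
byte 7: 01100001 ^ 10100010 = 11000011
byte 8: 01101010 ^ 10010111 = 11111101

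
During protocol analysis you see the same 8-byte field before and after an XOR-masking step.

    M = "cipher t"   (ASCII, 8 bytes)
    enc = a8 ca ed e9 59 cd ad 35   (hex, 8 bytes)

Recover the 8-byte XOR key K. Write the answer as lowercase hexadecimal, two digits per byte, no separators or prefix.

Since enc = M ⊕ K, XORing both sides with M gives K = M ⊕ enc.
01100011 XOR 10101000 = 11001011
01101001 XOR 11001010 = 10100011
01110000 XOR 11101101 = 10011101
01101000 XOR 11101001 = 10000001
01100101 XOR 01011001 = 00111100
01110010 XOR 11001101 = 10111111
00100000 XOR 10101101 = 10001101
01110100 XOR 00110101 = 01000001

cba39d813cbf8d41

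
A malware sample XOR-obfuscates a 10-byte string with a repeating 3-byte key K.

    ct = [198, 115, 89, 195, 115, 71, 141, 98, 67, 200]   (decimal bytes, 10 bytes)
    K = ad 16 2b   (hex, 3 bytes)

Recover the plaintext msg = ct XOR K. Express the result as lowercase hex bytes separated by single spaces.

The 3-byte key repeats, so the effective keystream is ad 16 2b ad 16 2b ad 16 2b ad.
byte 0: c6 xor ad = 6b
byte 1: 73 xor 16 = 65
byte 2: 59 xor 2b = 72
byte 3: c3 xor ad = 6e
byte 4: 73 xor 16 = 65
byte 5: 47 xor 2b = 6c
byte 6: 8d xor ad = 20
byte 7: 62 xor 16 = 74
byte 8: 43 xor 2b = 68
byte 9: c8 xor ad = 65

6b 65 72 6e 65 6c 20 74 68 65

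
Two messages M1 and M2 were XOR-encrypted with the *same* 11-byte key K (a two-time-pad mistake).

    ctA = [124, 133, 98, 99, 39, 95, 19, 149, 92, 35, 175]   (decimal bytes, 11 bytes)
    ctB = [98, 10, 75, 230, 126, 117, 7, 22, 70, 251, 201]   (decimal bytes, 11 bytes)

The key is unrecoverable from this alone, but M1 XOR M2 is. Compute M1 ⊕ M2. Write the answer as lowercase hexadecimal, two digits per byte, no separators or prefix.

ctA ⊕ ctB = (M1 ⊕ K) ⊕ (M2 ⊕ K) = M1 ⊕ M2 — the shared key cancels under XOR.
byte 0: 124 ⊕  98 =  30
byte 1: 133 ⊕  10 = 143
byte 2:  98 ⊕  75 =  41
byte 3:  99 ⊕ 230 = 133
byte 4:  39 ⊕ 126 =  89
byte 5:  95 ⊕ 117 =  42
byte 6:  19 ⊕   7 =  20
byte 7: 149 ⊕  22 = 131
byte 8:  92 ⊕  70 =  26
byte 9:  35 ⊕ 251 = 216
byte 10: 175 ⊕ 201 = 102

1e8f2985592a14831ad866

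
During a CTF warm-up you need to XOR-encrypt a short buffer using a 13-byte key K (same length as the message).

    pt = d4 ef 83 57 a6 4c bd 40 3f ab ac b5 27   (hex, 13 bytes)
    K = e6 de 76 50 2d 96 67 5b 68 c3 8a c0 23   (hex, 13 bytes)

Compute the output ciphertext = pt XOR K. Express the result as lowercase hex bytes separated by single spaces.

byte 0: d4 XOR e6 = 32
byte 1: ef XOR de = 31
byte 2: 83 XOR 76 = f5
byte 3: 57 XOR 50 = 07
byte 4: a6 XOR 2d = 8b
byte 5: 4c XOR 96 = da
byte 6: bd XOR 67 = da
byte 7: 40 XOR 5b = 1b
byte 8: 3f XOR 68 = 57
byte 9: ab XOR c3 = 68
byte 10: ac XOR 8a = 26
byte 11: b5 XOR c0 = 75
byte 12: 27 XOR 23 = 04

32 31 f5 07 8b da da 1b 57 68 26 75 04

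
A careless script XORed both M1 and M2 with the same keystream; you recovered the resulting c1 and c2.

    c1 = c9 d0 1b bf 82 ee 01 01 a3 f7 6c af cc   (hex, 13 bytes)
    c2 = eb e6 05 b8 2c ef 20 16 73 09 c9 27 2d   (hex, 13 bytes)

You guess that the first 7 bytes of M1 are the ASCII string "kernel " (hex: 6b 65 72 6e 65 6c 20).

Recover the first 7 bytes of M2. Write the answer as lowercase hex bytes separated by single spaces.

First, c1 ⊕ c2 = (M1 ⊕ K) ⊕ (M2 ⊕ K) = M1 ⊕ M2, so the key drops out. Then M2 = (M1 ⊕ M2) ⊕ M1 over the first 7 bytes.
byte 0: (c9 xor eb) xor 6b = 22 xor 6b = 49
byte 1: (d0 xor e6) xor 65 = 36 xor 65 = 53
byte 2: (1b xor 05) xor 72 = 1e xor 72 = 6c
byte 3: (bf xor b8) xor 6e = 07 xor 6e = 69
byte 4: (82 xor 2c) xor 65 = ae xor 65 = cb
byte 5: (ee xor ef) xor 6c = 01 xor 6c = 6d
byte 6: (01 xor 20) xor 20 = 21 xor 20 = 01

49 53 6c 69 cb 6d 01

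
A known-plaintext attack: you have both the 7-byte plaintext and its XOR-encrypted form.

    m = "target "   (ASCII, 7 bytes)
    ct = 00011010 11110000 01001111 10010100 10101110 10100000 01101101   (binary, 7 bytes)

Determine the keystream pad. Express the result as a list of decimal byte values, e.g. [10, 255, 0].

Since ct = m ⊕ pad, XORing both sides with m gives pad = m ⊕ ct.
116 XOR  26 = 110
 97 XOR 240 = 145
114 XOR  79 =  61
103 XOR 148 = 243
101 XOR 174 = 203
116 XOR 160 = 212
 32 XOR 109 =  77

[110, 145, 61, 243, 203, 212, 77]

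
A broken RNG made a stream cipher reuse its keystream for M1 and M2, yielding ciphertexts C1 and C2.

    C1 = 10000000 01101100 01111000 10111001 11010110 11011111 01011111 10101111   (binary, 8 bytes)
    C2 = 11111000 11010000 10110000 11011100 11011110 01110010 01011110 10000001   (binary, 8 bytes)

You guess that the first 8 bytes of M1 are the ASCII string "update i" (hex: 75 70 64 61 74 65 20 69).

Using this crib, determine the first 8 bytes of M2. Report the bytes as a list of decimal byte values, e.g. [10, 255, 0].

[13, 204, 172, 4, 124, 200, 33, 71]

First, C1 ⊕ C2 = (M1 ⊕ K) ⊕ (M2 ⊕ K) = M1 ⊕ M2, so the key drops out. Then M2 = (M1 ⊕ M2) ⊕ M1 over the first 8 bytes.
byte 0: (80 ⊕ f8) ⊕ 75 = 78 ⊕ 75 = 0d
byte 1: (6c ⊕ d0) ⊕ 70 = bc ⊕ 70 = cc
byte 2: (78 ⊕ b0) ⊕ 64 = c8 ⊕ 64 = ac
byte 3: (b9 ⊕ dc) ⊕ 61 = 65 ⊕ 61 = 04
byte 4: (d6 ⊕ de) ⊕ 74 = 08 ⊕ 74 = 7c
byte 5: (df ⊕ 72) ⊕ 65 = ad ⊕ 65 = c8
byte 6: (5f ⊕ 5e) ⊕ 20 = 01 ⊕ 20 = 21
byte 7: (af ⊕ 81) ⊕ 69 = 2e ⊕ 69 = 47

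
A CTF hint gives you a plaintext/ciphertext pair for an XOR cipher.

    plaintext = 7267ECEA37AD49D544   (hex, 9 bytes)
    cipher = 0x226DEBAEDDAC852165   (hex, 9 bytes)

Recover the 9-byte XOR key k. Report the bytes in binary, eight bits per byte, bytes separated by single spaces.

01010000 00001010 00000111 01000100 11101010 00000001 11001100 11110100 00100001

Since cipher = plaintext ⊕ k, XORing both sides with plaintext gives k = plaintext ⊕ cipher.
72 xor 22 = 50
67 xor 6d = 0a
ec xor eb = 07
ea xor ae = 44
37 xor dd = ea
ad xor ac = 01
49 xor 85 = cc
d5 xor 21 = f4
44 xor 65 = 21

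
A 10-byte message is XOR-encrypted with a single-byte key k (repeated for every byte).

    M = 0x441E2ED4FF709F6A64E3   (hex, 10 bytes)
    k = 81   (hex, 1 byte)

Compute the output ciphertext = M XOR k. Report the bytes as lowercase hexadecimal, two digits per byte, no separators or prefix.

The 1-byte key repeats, so the effective keystream is 81 81 81 81 81 81 81 81 81 81.
byte 0: 01000100 xor 10000001 = 11000101
byte 1: 00011110 xor 10000001 = 10011111
byte 2: 00101110 xor 10000001 = 10101111
byte 3: 11010100 xor 10000001 = 01010101
byte 4: 11111111 xor 10000001 = 01111110
byte 5: 01110000 xor 10000001 = 11110001
byte 6: 10011111 xor 10000001 = 00011110
byte 7: 01101010 xor 10000001 = 11101011
byte 8: 01100100 xor 10000001 = 11100101
byte 9: 11100011 xor 10000001 = 01100010

c59faf557ef11eebe562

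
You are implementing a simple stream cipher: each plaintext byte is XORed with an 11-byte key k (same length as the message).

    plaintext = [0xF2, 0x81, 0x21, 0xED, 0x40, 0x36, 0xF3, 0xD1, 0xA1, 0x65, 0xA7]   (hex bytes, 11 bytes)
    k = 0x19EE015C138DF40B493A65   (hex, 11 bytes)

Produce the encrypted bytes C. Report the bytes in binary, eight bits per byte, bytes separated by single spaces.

byte 0: f2 ⊕ 19 = eb
byte 1: 81 ⊕ ee = 6f
byte 2: 21 ⊕ 01 = 20
byte 3: ed ⊕ 5c = b1
byte 4: 40 ⊕ 13 = 53
byte 5: 36 ⊕ 8d = bb
byte 6: f3 ⊕ f4 = 07
byte 7: d1 ⊕ 0b = da
byte 8: a1 ⊕ 49 = e8
byte 9: 65 ⊕ 3a = 5f
byte 10: a7 ⊕ 65 = c2

11101011 01101111 00100000 10110001 01010011 10111011 00000111 11011010 11101000 01011111 11000010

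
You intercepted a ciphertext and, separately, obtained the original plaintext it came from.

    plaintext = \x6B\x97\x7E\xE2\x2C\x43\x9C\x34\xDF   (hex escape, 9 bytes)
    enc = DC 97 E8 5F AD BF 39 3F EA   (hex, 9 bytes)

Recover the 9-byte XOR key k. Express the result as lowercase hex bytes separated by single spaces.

Since enc = plaintext ⊕ k, XORing both sides with plaintext gives k = plaintext ⊕ enc.
6b XOR dc = b7
97 XOR 97 = 00
7e XOR e8 = 96
e2 XOR 5f = bd
2c XOR ad = 81
43 XOR bf = fc
9c XOR 39 = a5
34 XOR 3f = 0b
df XOR ea = 35

b7 00 96 bd 81 fc a5 0b 35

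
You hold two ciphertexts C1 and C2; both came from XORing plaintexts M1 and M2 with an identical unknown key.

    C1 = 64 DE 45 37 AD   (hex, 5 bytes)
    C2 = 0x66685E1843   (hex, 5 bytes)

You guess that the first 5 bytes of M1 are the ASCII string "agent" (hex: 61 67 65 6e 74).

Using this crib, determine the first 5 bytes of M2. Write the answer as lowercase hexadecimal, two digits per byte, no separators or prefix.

First, C1 ⊕ C2 = (M1 ⊕ K) ⊕ (M2 ⊕ K) = M1 ⊕ M2, so the key drops out. Then M2 = (M1 ⊕ M2) ⊕ M1 over the first 5 bytes.
byte 0: (64 ^ 66) ^ 61 = 02 ^ 61 = 63
byte 1: (de ^ 68) ^ 67 = b6 ^ 67 = d1
byte 2: (45 ^ 5e) ^ 65 = 1b ^ 65 = 7e
byte 3: (37 ^ 18) ^ 6e = 2f ^ 6e = 41
byte 4: (ad ^ 43) ^ 74 = ee ^ 74 = 9a

63d17e419a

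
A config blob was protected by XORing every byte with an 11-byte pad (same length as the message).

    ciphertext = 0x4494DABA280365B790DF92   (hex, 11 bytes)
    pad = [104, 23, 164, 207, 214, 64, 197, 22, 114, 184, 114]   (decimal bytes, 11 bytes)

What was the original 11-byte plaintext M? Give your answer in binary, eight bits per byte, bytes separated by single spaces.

44 xor 68 = 2c
94 xor 17 = 83
da xor a4 = 7e
ba xor cf = 75
28 xor d6 = fe
03 xor 40 = 43
65 xor c5 = a0
b7 xor 16 = a1
90 xor 72 = e2
df xor b8 = 67
92 xor 72 = e0

00101100 10000011 01111110 01110101 11111110 01000011 10100000 10100001 11100010 01100111 11100000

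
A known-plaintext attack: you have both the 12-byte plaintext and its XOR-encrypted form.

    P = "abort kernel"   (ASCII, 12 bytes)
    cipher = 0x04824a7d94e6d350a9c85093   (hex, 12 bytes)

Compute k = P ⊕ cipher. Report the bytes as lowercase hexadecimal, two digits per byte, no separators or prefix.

65e0250fe0c6b835dba635ff

Since cipher = P ⊕ k, XORing both sides with P gives k = P ⊕ cipher.
61 xor 04 = 65
62 xor 82 = e0
6f xor 4a = 25
72 xor 7d = 0f
74 xor 94 = e0
20 xor e6 = c6
6b xor d3 = b8
65 xor 50 = 35
72 xor a9 = db
6e xor c8 = a6
65 xor 50 = 35
6c xor 93 = ff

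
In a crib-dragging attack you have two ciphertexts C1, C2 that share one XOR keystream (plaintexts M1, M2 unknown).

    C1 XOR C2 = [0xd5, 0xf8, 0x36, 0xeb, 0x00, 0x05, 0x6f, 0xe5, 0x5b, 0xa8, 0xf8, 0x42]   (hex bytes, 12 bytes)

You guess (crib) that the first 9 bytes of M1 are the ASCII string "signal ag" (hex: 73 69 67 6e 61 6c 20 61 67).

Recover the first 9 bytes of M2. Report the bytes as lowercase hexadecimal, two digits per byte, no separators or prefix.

a691518561694f843c

Since C1 ⊕ C2 = M1 ⊕ M2, XORing with the guessed M1 bytes yields the corresponding M2 bytes: M2 = (C1 ⊕ C2) ⊕ M1.
byte 0: 11010101 ⊕ 01110011 = 10100110
byte 1: 11111000 ⊕ 01101001 = 10010001
byte 2: 00110110 ⊕ 01100111 = 01010001
byte 3: 11101011 ⊕ 01101110 = 10000101
byte 4: 00000000 ⊕ 01100001 = 01100001
byte 5: 00000101 ⊕ 01101100 = 01101001
byte 6: 01101111 ⊕ 00100000 = 01001111
byte 7: 11100101 ⊕ 01100001 = 10000100
byte 8: 01011011 ⊕ 01100111 = 00111100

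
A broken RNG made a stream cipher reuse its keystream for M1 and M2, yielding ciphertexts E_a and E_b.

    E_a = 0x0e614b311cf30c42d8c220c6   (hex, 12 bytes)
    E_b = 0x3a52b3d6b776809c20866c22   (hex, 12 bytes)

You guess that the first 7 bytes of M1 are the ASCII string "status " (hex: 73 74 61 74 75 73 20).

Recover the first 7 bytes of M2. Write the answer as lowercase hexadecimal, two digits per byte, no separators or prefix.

First, E_a ⊕ E_b = (M1 ⊕ K) ⊕ (M2 ⊕ K) = M1 ⊕ M2, so the key drops out. Then M2 = (M1 ⊕ M2) ⊕ M1 over the first 7 bytes.
byte 0: (0e xor 3a) xor 73 = 34 xor 73 = 47
byte 1: (61 xor 52) xor 74 = 33 xor 74 = 47
byte 2: (4b xor b3) xor 61 = f8 xor 61 = 99
byte 3: (31 xor d6) xor 74 = e7 xor 74 = 93
byte 4: (1c xor b7) xor 75 = ab xor 75 = de
byte 5: (f3 xor 76) xor 73 = 85 xor 73 = f6
byte 6: (0c xor 80) xor 20 = 8c xor 20 = ac

47479993def6ac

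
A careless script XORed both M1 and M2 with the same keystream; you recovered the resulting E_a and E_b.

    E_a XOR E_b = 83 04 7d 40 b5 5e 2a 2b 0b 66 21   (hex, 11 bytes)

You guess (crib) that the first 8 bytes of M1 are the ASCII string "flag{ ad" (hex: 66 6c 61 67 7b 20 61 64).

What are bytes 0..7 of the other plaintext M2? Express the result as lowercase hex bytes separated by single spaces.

e5 68 1c 27 ce 7e 4b 4f

Since E_a ⊕ E_b = M1 ⊕ M2, XORing with the guessed M1 bytes yields the corresponding M2 bytes: M2 = (E_a ⊕ E_b) ⊕ M1.
byte 0: 83 XOR 66 = e5
byte 1: 04 XOR 6c = 68
byte 2: 7d XOR 61 = 1c
byte 3: 40 XOR 67 = 27
byte 4: b5 XOR 7b = ce
byte 5: 5e XOR 20 = 7e
byte 6: 2a XOR 61 = 4b
byte 7: 2b XOR 64 = 4f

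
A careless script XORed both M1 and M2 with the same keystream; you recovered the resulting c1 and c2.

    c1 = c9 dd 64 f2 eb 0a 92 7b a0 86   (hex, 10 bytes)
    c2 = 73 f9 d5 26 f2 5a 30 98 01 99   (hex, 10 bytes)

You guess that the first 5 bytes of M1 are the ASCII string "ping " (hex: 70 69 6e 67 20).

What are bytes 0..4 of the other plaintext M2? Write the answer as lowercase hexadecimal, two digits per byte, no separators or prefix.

ca4ddfb339

First, c1 ⊕ c2 = (M1 ⊕ K) ⊕ (M2 ⊕ K) = M1 ⊕ M2, so the key drops out. Then M2 = (M1 ⊕ M2) ⊕ M1 over the first 5 bytes.
byte 0: (c9 XOR 73) XOR 70 = ba XOR 70 = ca
byte 1: (dd XOR f9) XOR 69 = 24 XOR 69 = 4d
byte 2: (64 XOR d5) XOR 6e = b1 XOR 6e = df
byte 3: (f2 XOR 26) XOR 67 = d4 XOR 67 = b3
byte 4: (eb XOR f2) XOR 20 = 19 XOR 20 = 39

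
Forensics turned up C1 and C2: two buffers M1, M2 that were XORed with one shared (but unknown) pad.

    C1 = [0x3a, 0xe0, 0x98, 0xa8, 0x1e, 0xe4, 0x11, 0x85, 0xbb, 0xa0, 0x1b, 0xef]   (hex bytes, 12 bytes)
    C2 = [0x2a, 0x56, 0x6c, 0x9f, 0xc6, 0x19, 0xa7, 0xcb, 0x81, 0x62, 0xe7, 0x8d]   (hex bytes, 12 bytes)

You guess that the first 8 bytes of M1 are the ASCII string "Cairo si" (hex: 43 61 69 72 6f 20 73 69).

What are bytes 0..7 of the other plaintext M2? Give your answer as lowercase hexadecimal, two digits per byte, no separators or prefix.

53d79d45b7ddc527

First, C1 ⊕ C2 = (M1 ⊕ K) ⊕ (M2 ⊕ K) = M1 ⊕ M2, so the key drops out. Then M2 = (M1 ⊕ M2) ⊕ M1 over the first 8 bytes.
byte 0: (3a XOR 2a) XOR 43 = 10 XOR 43 = 53
byte 1: (e0 XOR 56) XOR 61 = b6 XOR 61 = d7
byte 2: (98 XOR 6c) XOR 69 = f4 XOR 69 = 9d
byte 3: (a8 XOR 9f) XOR 72 = 37 XOR 72 = 45
byte 4: (1e XOR c6) XOR 6f = d8 XOR 6f = b7
byte 5: (e4 XOR 19) XOR 20 = fd XOR 20 = dd
byte 6: (11 XOR a7) XOR 73 = b6 XOR 73 = c5
byte 7: (85 XOR cb) XOR 69 = 4e XOR 69 = 27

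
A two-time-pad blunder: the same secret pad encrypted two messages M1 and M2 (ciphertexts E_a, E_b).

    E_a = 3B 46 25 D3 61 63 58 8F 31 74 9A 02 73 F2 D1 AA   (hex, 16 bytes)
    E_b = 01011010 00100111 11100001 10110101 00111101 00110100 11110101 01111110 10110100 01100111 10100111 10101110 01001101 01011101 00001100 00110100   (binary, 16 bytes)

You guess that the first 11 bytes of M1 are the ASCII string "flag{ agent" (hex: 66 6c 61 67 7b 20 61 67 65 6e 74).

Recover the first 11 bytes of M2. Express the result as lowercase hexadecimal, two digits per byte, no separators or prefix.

First, E_a ⊕ E_b = (M1 ⊕ K) ⊕ (M2 ⊕ K) = M1 ⊕ M2, so the key drops out. Then M2 = (M1 ⊕ M2) ⊕ M1 over the first 11 bytes.
byte 0: (3b xor 5a) xor 66 = 61 xor 66 = 07
byte 1: (46 xor 27) xor 6c = 61 xor 6c = 0d
byte 2: (25 xor e1) xor 61 = c4 xor 61 = a5
byte 3: (d3 xor b5) xor 67 = 66 xor 67 = 01
byte 4: (61 xor 3d) xor 7b = 5c xor 7b = 27
byte 5: (63 xor 34) xor 20 = 57 xor 20 = 77
byte 6: (58 xor f5) xor 61 = ad xor 61 = cc
byte 7: (8f xor 7e) xor 67 = f1 xor 67 = 96
byte 8: (31 xor b4) xor 65 = 85 xor 65 = e0
byte 9: (74 xor 67) xor 6e = 13 xor 6e = 7d
byte 10: (9a xor a7) xor 74 = 3d xor 74 = 49

070da5012777cc96e07d49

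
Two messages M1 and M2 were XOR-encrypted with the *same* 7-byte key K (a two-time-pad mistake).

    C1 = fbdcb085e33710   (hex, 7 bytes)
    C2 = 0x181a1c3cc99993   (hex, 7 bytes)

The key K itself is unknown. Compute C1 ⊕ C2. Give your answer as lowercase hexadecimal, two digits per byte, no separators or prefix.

C1 ⊕ C2 = (M1 ⊕ K) ⊕ (M2 ⊕ K) = M1 ⊕ M2 — the shared key cancels under XOR.
byte 0: fb ⊕ 18 = e3
byte 1: dc ⊕ 1a = c6
byte 2: b0 ⊕ 1c = ac
byte 3: 85 ⊕ 3c = b9
byte 4: e3 ⊕ c9 = 2a
byte 5: 37 ⊕ 99 = ae
byte 6: 10 ⊕ 93 = 83

e3c6acb92aae83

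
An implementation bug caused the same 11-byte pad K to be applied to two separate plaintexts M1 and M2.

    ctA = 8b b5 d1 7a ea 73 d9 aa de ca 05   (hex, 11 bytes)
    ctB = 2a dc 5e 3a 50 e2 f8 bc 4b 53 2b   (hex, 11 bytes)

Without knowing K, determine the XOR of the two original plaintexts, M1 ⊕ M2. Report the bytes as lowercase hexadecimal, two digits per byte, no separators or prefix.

a1698f40ba91211695992e

ctA ⊕ ctB = (M1 ⊕ K) ⊕ (M2 ⊕ K) = M1 ⊕ M2 — the shared key cancels under XOR.
8b xor 2a = a1
b5 xor dc = 69
d1 xor 5e = 8f
7a xor 3a = 40
ea xor 50 = ba
73 xor e2 = 91
d9 xor f8 = 21
aa xor bc = 16
de xor 4b = 95
ca xor 53 = 99
05 xor 2b = 2e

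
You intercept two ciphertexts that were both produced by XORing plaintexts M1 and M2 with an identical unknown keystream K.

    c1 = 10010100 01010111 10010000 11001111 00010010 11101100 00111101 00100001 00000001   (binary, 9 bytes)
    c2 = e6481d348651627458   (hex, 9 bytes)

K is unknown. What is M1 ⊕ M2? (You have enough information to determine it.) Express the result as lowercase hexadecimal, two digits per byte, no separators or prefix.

c1 ⊕ c2 = (M1 ⊕ K) ⊕ (M2 ⊕ K) = M1 ⊕ M2 — the shared key cancels under XOR.
148 ^ 230 = 114
 87 ^  72 =  31
144 ^  29 = 141
207 ^  52 = 251
 18 ^ 134 = 148
236 ^  81 = 189
 61 ^  98 =  95
 33 ^ 116 =  85
  1 ^  88 =  89

721f8dfb94bd5f5559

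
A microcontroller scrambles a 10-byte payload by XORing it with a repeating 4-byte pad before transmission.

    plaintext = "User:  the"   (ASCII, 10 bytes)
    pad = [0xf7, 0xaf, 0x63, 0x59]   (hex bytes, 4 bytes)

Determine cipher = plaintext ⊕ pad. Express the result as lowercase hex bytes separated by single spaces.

The 4-byte key repeats, so the effective keystream is f7 af 63 59 f7 af 63 59 f7 af.
byte 0: 01010101 ⊕ 11110111 = 10100010
byte 1: 01110011 ⊕ 10101111 = 11011100
byte 2: 01100101 ⊕ 01100011 = 00000110
byte 3: 01110010 ⊕ 01011001 = 00101011
byte 4: 00111010 ⊕ 11110111 = 11001101
byte 5: 00100000 ⊕ 10101111 = 10001111
byte 6: 00100000 ⊕ 01100011 = 01000011
byte 7: 01110100 ⊕ 01011001 = 00101101
byte 8: 01101000 ⊕ 11110111 = 10011111
byte 9: 01100101 ⊕ 10101111 = 11001010

a2 dc 06 2b cd 8f 43 2d 9f ca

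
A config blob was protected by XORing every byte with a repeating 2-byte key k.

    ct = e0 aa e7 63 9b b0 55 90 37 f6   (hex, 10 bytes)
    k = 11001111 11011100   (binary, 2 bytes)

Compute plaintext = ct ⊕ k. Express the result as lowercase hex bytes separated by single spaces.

2f 76 28 bf 54 6c 9a 4c f8 2a

The 2-byte key repeats, so the effective keystream is cf dc cf dc cf dc cf dc cf dc.
byte 0: 11100000 ^ 11001111 = 00101111
byte 1: 10101010 ^ 11011100 = 01110110
byte 2: 11100111 ^ 11001111 = 00101000
byte 3: 01100011 ^ 11011100 = 10111111
byte 4: 10011011 ^ 11001111 = 01010100
byte 5: 10110000 ^ 11011100 = 01101100
byte 6: 01010101 ^ 11001111 = 10011010
byte 7: 10010000 ^ 11011100 = 01001100
byte 8: 00110111 ^ 11001111 = 11111000
byte 9: 11110110 ^ 11011100 = 00101010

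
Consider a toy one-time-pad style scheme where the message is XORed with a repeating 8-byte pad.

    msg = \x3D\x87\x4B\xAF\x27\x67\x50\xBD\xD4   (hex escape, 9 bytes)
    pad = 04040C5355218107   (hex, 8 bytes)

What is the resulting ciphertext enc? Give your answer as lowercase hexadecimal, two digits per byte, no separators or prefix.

The 8-byte key repeats, so the effective keystream is 04 04 0c 53 55 21 81 07 04.
byte 0: 00111101 xor 00000100 = 00111001
byte 1: 10000111 xor 00000100 = 10000011
byte 2: 01001011 xor 00001100 = 01000111
byte 3: 10101111 xor 01010011 = 11111100
byte 4: 00100111 xor 01010101 = 01110010
byte 5: 01100111 xor 00100001 = 01000110
byte 6: 01010000 xor 10000001 = 11010001
byte 7: 10111101 xor 00000111 = 10111010
byte 8: 11010100 xor 00000100 = 11010000

398347fc7246d1bad0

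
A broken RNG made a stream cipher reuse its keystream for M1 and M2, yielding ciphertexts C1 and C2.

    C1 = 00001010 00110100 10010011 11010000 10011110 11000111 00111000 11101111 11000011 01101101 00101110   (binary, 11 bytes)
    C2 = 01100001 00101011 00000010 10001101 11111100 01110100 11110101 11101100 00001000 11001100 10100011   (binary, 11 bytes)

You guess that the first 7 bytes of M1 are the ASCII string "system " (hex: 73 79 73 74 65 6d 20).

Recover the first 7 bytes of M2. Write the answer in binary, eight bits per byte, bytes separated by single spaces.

First, C1 ⊕ C2 = (M1 ⊕ K) ⊕ (M2 ⊕ K) = M1 ⊕ M2, so the key drops out. Then M2 = (M1 ⊕ M2) ⊕ M1 over the first 7 bytes.
byte 0: (0a ⊕ 61) ⊕ 73 = 6b ⊕ 73 = 18
byte 1: (34 ⊕ 2b) ⊕ 79 = 1f ⊕ 79 = 66
byte 2: (93 ⊕ 02) ⊕ 73 = 91 ⊕ 73 = e2
byte 3: (d0 ⊕ 8d) ⊕ 74 = 5d ⊕ 74 = 29
byte 4: (9e ⊕ fc) ⊕ 65 = 62 ⊕ 65 = 07
byte 5: (c7 ⊕ 74) ⊕ 6d = b3 ⊕ 6d = de
byte 6: (38 ⊕ f5) ⊕ 20 = cd ⊕ 20 = ed

00011000 01100110 11100010 00101001 00000111 11011110 11101101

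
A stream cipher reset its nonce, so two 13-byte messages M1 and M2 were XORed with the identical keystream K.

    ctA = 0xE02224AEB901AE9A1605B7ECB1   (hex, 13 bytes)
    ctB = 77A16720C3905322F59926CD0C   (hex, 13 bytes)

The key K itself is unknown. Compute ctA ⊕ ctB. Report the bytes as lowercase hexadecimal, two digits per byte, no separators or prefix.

ctA ⊕ ctB = (M1 ⊕ K) ⊕ (M2 ⊕ K) = M1 ⊕ M2 — the shared key cancels under XOR.
e0 xor 77 = 97
22 xor a1 = 83
24 xor 67 = 43
ae xor 20 = 8e
b9 xor c3 = 7a
01 xor 90 = 91
ae xor 53 = fd
9a xor 22 = b8
16 xor f5 = e3
05 xor 99 = 9c
b7 xor 26 = 91
ec xor cd = 21
b1 xor 0c = bd

9783438e7a91fdb8e39c9121bd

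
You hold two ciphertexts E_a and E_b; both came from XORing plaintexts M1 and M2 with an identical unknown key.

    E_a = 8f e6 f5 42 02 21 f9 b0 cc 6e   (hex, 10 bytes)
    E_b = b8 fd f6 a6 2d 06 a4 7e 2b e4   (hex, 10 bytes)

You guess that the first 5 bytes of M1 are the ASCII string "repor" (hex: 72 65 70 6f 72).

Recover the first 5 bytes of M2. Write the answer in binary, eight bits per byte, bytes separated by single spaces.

First, E_a ⊕ E_b = (M1 ⊕ K) ⊕ (M2 ⊕ K) = M1 ⊕ M2, so the key drops out. Then M2 = (M1 ⊕ M2) ⊕ M1 over the first 5 bytes.
byte 0: (8f xor b8) xor 72 = 37 xor 72 = 45
byte 1: (e6 xor fd) xor 65 = 1b xor 65 = 7e
byte 2: (f5 xor f6) xor 70 = 03 xor 70 = 73
byte 3: (42 xor a6) xor 6f = e4 xor 6f = 8b
byte 4: (02 xor 2d) xor 72 = 2f xor 72 = 5d

01000101 01111110 01110011 10001011 01011101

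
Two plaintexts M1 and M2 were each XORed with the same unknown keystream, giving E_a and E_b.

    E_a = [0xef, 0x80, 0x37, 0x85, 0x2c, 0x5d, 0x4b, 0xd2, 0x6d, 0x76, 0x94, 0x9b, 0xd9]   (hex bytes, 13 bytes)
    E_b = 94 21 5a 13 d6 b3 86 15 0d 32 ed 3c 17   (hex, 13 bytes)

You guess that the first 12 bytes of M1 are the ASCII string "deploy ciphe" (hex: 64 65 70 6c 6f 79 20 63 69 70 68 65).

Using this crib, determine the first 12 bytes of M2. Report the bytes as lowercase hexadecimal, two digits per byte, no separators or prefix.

First, E_a ⊕ E_b = (M1 ⊕ K) ⊕ (M2 ⊕ K) = M1 ⊕ M2, so the key drops out. Then M2 = (M1 ⊕ M2) ⊕ M1 over the first 12 bytes.
byte 0: (ef xor 94) xor 64 = 7b xor 64 = 1f
byte 1: (80 xor 21) xor 65 = a1 xor 65 = c4
byte 2: (37 xor 5a) xor 70 = 6d xor 70 = 1d
byte 3: (85 xor 13) xor 6c = 96 xor 6c = fa
byte 4: (2c xor d6) xor 6f = fa xor 6f = 95
byte 5: (5d xor b3) xor 79 = ee xor 79 = 97
byte 6: (4b xor 86) xor 20 = cd xor 20 = ed
byte 7: (d2 xor 15) xor 63 = c7 xor 63 = a4
byte 8: (6d xor 0d) xor 69 = 60 xor 69 = 09
byte 9: (76 xor 32) xor 70 = 44 xor 70 = 34
byte 10: (94 xor ed) xor 68 = 79 xor 68 = 11
byte 11: (9b xor 3c) xor 65 = a7 xor 65 = c2

1fc41dfa9597eda4093411c2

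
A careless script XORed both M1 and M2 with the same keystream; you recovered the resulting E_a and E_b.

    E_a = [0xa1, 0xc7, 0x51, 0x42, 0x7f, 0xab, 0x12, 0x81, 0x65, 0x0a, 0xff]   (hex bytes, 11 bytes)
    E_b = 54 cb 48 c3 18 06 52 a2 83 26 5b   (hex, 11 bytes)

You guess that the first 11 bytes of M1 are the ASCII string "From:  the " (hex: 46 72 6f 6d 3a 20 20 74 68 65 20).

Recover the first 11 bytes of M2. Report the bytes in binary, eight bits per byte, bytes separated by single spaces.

First, E_a ⊕ E_b = (M1 ⊕ K) ⊕ (M2 ⊕ K) = M1 ⊕ M2, so the key drops out. Then M2 = (M1 ⊕ M2) ⊕ M1 over the first 11 bytes.
byte 0: (a1 XOR 54) XOR 46 = f5 XOR 46 = b3
byte 1: (c7 XOR cb) XOR 72 = 0c XOR 72 = 7e
byte 2: (51 XOR 48) XOR 6f = 19 XOR 6f = 76
byte 3: (42 XOR c3) XOR 6d = 81 XOR 6d = ec
byte 4: (7f XOR 18) XOR 3a = 67 XOR 3a = 5d
byte 5: (ab XOR 06) XOR 20 = ad XOR 20 = 8d
byte 6: (12 XOR 52) XOR 20 = 40 XOR 20 = 60
byte 7: (81 XOR a2) XOR 74 = 23 XOR 74 = 57
byte 8: (65 XOR 83) XOR 68 = e6 XOR 68 = 8e
byte 9: (0a XOR 26) XOR 65 = 2c XOR 65 = 49
byte 10: (ff XOR 5b) XOR 20 = a4 XOR 20 = 84

10110011 01111110 01110110 11101100 01011101 10001101 01100000 01010111 10001110 01001001 10000100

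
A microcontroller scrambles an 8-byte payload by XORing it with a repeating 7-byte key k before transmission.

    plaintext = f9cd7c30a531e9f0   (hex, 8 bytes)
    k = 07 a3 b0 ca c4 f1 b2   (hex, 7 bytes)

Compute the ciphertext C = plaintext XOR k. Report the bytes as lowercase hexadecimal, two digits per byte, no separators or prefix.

The 7-byte key repeats, so the effective keystream is 07 a3 b0 ca c4 f1 b2 07.
byte 0: 11111001 XOR 00000111 = 11111110
byte 1: 11001101 XOR 10100011 = 01101110
byte 2: 01111100 XOR 10110000 = 11001100
byte 3: 00110000 XOR 11001010 = 11111010
byte 4: 10100101 XOR 11000100 = 01100001
byte 5: 00110001 XOR 11110001 = 11000000
byte 6: 11101001 XOR 10110010 = 01011011
byte 7: 11110000 XOR 00000111 = 11110111

fe6eccfa61c05bf7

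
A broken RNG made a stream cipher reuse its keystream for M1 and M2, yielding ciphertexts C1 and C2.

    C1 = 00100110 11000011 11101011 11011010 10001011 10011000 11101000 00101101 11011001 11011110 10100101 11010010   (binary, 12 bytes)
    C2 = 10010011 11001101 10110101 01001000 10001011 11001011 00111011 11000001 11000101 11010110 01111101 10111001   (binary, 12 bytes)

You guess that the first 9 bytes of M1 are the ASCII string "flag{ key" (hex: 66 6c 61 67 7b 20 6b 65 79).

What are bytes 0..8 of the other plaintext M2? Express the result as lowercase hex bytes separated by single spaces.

First, C1 ⊕ C2 = (M1 ⊕ K) ⊕ (M2 ⊕ K) = M1 ⊕ M2, so the key drops out. Then M2 = (M1 ⊕ M2) ⊕ M1 over the first 9 bytes.
byte 0: (26 ^ 93) ^ 66 = b5 ^ 66 = d3
byte 1: (c3 ^ cd) ^ 6c = 0e ^ 6c = 62
byte 2: (eb ^ b5) ^ 61 = 5e ^ 61 = 3f
byte 3: (da ^ 48) ^ 67 = 92 ^ 67 = f5
byte 4: (8b ^ 8b) ^ 7b = 00 ^ 7b = 7b
byte 5: (98 ^ cb) ^ 20 = 53 ^ 20 = 73
byte 6: (e8 ^ 3b) ^ 6b = d3 ^ 6b = b8
byte 7: (2d ^ c1) ^ 65 = ec ^ 65 = 89
byte 8: (d9 ^ c5) ^ 79 = 1c ^ 79 = 65

d3 62 3f f5 7b 73 b8 89 65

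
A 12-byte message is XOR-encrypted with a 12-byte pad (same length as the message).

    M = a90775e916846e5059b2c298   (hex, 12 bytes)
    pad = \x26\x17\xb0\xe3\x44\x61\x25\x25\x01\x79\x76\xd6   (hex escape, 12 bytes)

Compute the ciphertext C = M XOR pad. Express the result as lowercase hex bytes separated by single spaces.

8f 10 c5 0a 52 e5 4b 75 58 cb b4 4e

byte 0: a9 XOR 26 = 8f
byte 1: 07 XOR 17 = 10
byte 2: 75 XOR b0 = c5
byte 3: e9 XOR e3 = 0a
byte 4: 16 XOR 44 = 52
byte 5: 84 XOR 61 = e5
byte 6: 6e XOR 25 = 4b
byte 7: 50 XOR 25 = 75
byte 8: 59 XOR 01 = 58
byte 9: b2 XOR 79 = cb
byte 10: c2 XOR 76 = b4
byte 11: 98 XOR d6 = 4e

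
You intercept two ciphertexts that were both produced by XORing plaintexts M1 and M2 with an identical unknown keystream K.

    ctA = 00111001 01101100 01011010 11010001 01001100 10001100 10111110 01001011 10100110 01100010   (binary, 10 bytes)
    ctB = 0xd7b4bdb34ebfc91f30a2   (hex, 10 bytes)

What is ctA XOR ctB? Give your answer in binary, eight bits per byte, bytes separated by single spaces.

ctA ⊕ ctB = (M1 ⊕ K) ⊕ (M2 ⊕ K) = M1 ⊕ M2 — the shared key cancels under XOR.
39 XOR d7 = ee
6c XOR b4 = d8
5a XOR bd = e7
d1 XOR b3 = 62
4c XOR 4e = 02
8c XOR bf = 33
be XOR c9 = 77
4b XOR 1f = 54
a6 XOR 30 = 96
62 XOR a2 = c0

11101110 11011000 11100111 01100010 00000010 00110011 01110111 01010100 10010110 11000000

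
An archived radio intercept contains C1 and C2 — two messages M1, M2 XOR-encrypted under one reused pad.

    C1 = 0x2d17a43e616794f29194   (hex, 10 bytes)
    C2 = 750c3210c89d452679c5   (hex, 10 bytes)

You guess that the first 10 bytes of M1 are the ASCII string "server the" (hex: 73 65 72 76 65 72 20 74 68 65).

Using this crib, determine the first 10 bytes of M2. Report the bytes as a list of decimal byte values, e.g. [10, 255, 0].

[43, 126, 228, 88, 204, 136, 241, 160, 128, 52]

First, C1 ⊕ C2 = (M1 ⊕ K) ⊕ (M2 ⊕ K) = M1 ⊕ M2, so the key drops out. Then M2 = (M1 ⊕ M2) ⊕ M1 over the first 10 bytes.
byte 0: (2d XOR 75) XOR 73 = 58 XOR 73 = 2b
byte 1: (17 XOR 0c) XOR 65 = 1b XOR 65 = 7e
byte 2: (a4 XOR 32) XOR 72 = 96 XOR 72 = e4
byte 3: (3e XOR 10) XOR 76 = 2e XOR 76 = 58
byte 4: (61 XOR c8) XOR 65 = a9 XOR 65 = cc
byte 5: (67 XOR 9d) XOR 72 = fa XOR 72 = 88
byte 6: (94 XOR 45) XOR 20 = d1 XOR 20 = f1
byte 7: (f2 XOR 26) XOR 74 = d4 XOR 74 = a0
byte 8: (91 XOR 79) XOR 68 = e8 XOR 68 = 80
byte 9: (94 XOR c5) XOR 65 = 51 XOR 65 = 34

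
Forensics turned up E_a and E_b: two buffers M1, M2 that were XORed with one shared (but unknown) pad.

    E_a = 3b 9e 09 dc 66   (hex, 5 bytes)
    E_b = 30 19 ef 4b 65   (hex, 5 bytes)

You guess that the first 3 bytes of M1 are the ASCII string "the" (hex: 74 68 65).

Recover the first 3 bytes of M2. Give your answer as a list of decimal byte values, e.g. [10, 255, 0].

First, E_a ⊕ E_b = (M1 ⊕ K) ⊕ (M2 ⊕ K) = M1 ⊕ M2, so the key drops out. Then M2 = (M1 ⊕ M2) ⊕ M1 over the first 3 bytes.
byte 0: (3b xor 30) xor 74 = 0b xor 74 = 7f
byte 1: (9e xor 19) xor 68 = 87 xor 68 = ef
byte 2: (09 xor ef) xor 65 = e6 xor 65 = 83

[127, 239, 131]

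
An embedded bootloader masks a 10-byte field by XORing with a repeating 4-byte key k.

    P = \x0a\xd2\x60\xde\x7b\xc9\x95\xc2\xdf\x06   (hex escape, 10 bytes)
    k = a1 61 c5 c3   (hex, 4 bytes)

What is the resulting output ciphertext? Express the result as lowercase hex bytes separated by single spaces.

ab b3 a5 1d da a8 50 01 7e 67

The 4-byte key repeats, so the effective keystream is a1 61 c5 c3 a1 61 c5 c3 a1 61.
byte 0: 0a ⊕ a1 = ab
byte 1: d2 ⊕ 61 = b3
byte 2: 60 ⊕ c5 = a5
byte 3: de ⊕ c3 = 1d
byte 4: 7b ⊕ a1 = da
byte 5: c9 ⊕ 61 = a8
byte 6: 95 ⊕ c5 = 50
byte 7: c2 ⊕ c3 = 01
byte 8: df ⊕ a1 = 7e
byte 9: 06 ⊕ 61 = 67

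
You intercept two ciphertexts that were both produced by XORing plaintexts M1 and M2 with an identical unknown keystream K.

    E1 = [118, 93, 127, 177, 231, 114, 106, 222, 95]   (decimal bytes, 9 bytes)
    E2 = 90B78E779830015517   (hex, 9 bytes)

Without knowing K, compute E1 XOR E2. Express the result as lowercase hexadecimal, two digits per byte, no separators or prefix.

e6eaf1c67f426b8b48

E1 ⊕ E2 = (M1 ⊕ K) ⊕ (M2 ⊕ K) = M1 ⊕ M2 — the shared key cancels under XOR.
76 ^ 90 = e6
5d ^ b7 = ea
7f ^ 8e = f1
b1 ^ 77 = c6
e7 ^ 98 = 7f
72 ^ 30 = 42
6a ^ 01 = 6b
de ^ 55 = 8b
5f ^ 17 = 48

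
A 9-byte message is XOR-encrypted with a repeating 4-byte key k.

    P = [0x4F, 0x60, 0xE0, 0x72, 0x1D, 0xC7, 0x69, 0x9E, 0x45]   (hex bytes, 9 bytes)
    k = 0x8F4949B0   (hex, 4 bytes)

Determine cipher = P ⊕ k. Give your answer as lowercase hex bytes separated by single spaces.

c0 29 a9 c2 92 8e 20 2e ca

The 4-byte key repeats, so the effective keystream is 8f 49 49 b0 8f 49 49 b0 8f.
byte 0: 4f xor 8f = c0
byte 1: 60 xor 49 = 29
byte 2: e0 xor 49 = a9
byte 3: 72 xor b0 = c2
byte 4: 1d xor 8f = 92
byte 5: c7 xor 49 = 8e
byte 6: 69 xor 49 = 20
byte 7: 9e xor b0 = 2e
byte 8: 45 xor 8f = ca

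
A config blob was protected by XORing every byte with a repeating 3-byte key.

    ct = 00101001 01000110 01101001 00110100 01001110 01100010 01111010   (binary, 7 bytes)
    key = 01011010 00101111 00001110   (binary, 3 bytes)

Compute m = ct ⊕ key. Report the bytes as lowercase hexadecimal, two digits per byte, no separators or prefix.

7369676e616c20

The 3-byte key repeats, so the effective keystream is 5a 2f 0e 5a 2f 0e 5a.
byte 0:  41 ⊕  90 = 115
byte 1:  70 ⊕  47 = 105
byte 2: 105 ⊕  14 = 103
byte 3:  52 ⊕  90 = 110
byte 4:  78 ⊕  47 =  97
byte 5:  98 ⊕  14 = 108
byte 6: 122 ⊕  90 =  32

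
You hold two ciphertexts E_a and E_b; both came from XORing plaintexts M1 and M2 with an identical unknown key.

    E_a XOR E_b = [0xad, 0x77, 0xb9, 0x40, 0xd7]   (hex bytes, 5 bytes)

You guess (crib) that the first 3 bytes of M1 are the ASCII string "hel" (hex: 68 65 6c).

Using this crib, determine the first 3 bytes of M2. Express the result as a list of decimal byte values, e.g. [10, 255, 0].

[197, 18, 213]

Since E_a ⊕ E_b = M1 ⊕ M2, XORing with the guessed M1 bytes yields the corresponding M2 bytes: M2 = (E_a ⊕ E_b) ⊕ M1.
byte 0: 10101101 ⊕ 01101000 = 11000101
byte 1: 01110111 ⊕ 01100101 = 00010010
byte 2: 10111001 ⊕ 01101100 = 11010101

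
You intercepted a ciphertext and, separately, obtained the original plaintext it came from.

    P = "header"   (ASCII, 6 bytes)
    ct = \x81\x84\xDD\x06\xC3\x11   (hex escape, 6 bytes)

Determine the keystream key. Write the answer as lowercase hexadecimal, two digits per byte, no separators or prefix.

Since ct = P ⊕ key, XORing both sides with P gives key = P ⊕ ct.
byte 0: 68 ^ 81 = e9
byte 1: 65 ^ 84 = e1
byte 2: 61 ^ dd = bc
byte 3: 64 ^ 06 = 62
byte 4: 65 ^ c3 = a6
byte 5: 72 ^ 11 = 63

e9e1bc62a663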